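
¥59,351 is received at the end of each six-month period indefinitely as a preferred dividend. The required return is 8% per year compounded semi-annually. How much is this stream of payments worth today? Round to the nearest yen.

Periodic rate r = 0.08/2 per half-year.
Level perpetuity: PV = PMT / r = 59,351 / (0.08/2) = ¥1,483,775.

¥1,483,775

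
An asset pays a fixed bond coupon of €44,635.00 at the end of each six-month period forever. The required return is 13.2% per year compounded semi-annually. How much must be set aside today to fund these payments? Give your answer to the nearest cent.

€676,287.88

Periodic rate r = 0.132/2 per half-year.
Level perpetuity: PV = PMT / r = 44,635 / (0.132/2) = €676,287.88.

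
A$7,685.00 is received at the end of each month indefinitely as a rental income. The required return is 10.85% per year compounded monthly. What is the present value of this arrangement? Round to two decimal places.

Periodic rate r = 0.1085/12 per month.
Level perpetuity: PV = PMT / r = 7,685 / (0.1085/12) = A$849,953.92.

A$849,953.92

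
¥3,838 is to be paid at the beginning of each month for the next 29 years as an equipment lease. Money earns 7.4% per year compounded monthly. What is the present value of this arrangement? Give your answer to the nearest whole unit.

This is an annuity due: 348 payments of ¥3,838 at the beginning of each month.
Periodic rate r = 0.074/12 per month; n is counted in months.
PV = PMT × [(1 − (1+r)^−n)/r] × (1+r) = 3,838 × [1 − (1+r)^−348] / r × (1+r) = ¥552,496

¥552,496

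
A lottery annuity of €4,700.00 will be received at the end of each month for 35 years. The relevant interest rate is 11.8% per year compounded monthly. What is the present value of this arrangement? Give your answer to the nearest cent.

€470,122.38

This is an ordinary annuity: 420 payments of €4,700.00 at the end of each month.
Periodic rate r = 0.118/12 per month; n is counted in months.
PV = PMT × [(1 − (1+r)^−n)/r] = 4,700 × [1 − (1+r)^−420] / r = €470,122.38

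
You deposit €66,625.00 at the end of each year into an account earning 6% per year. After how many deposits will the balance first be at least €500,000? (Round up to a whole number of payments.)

7 payments

Periodic rate r = 0.06 per year.
Ordinary annuity FV: 500,000 = 66,625 × [((1+r)^n − 1)/r].
(1+r)^n = 1 + 500,000 × r / 66,625, so n = ln(1 + 500,000·r/66,625) / ln(1+r) = 6.38.
Round up to a whole number of payments: n = 7.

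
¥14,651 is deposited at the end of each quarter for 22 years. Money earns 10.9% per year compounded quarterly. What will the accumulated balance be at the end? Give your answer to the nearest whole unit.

¥5,190,335

This is an ordinary annuity: 88 deposits of ¥14,651 at the end of each quarter.
Periodic rate r = 0.109/4 per quarter; n is counted in quarters.
FV = PMT × [((1+r)^n − 1)/r] = 14,651 × [(1+r)^88 − 1] / r = ¥5,190,335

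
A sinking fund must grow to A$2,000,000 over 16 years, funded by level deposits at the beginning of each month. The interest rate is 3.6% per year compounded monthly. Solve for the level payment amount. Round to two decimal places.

Level annuity due; solve FV = PMT × [((1+r)^n − 1)/r] × (1+r) for PMT.
Periodic rate r = 0.036/12 per month; n is counted in months.
With n = 192: PMT = 2,000,000 / ([((1+r)^n − 1)/r] × (1+r)) = A$7,695.19

A$7,695.19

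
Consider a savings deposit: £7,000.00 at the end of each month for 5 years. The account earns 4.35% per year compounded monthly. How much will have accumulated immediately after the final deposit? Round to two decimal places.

£468,230.88

This is an ordinary annuity: 60 deposits of £7,000.00 at the end of each month.
Periodic rate r = 0.0435/12 per month; n is counted in months.
FV = PMT × [((1+r)^n − 1)/r] = 7,000 × [(1+r)^60 − 1] / r = £468,230.88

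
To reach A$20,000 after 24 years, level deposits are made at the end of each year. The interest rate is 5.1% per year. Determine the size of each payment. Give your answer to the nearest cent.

Level ordinary annuity; solve FV = PMT × [((1+r)^n − 1)/r] for PMT.
Periodic rate r = 0.051 per year.
With n = 24: PMT = 20,000 / ([((1+r)^n − 1)/r]) = A$443.55

A$443.55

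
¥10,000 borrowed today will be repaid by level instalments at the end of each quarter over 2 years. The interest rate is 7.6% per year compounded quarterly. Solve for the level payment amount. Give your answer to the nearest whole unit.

¥1,359

Level ordinary annuity; solve PV = PMT × [(1 − (1+r)^−n)/r] for PMT.
Periodic rate r = 0.076/4 per quarter; n is counted in quarters.
With n = 8: PMT = 10,000 / ([(1 − (1+r)^−n)/r]) = ¥1,359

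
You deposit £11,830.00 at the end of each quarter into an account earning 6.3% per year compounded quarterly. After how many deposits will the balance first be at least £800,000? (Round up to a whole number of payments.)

Periodic rate r = 0.063/4 per quarter; n is counted in quarters.
Ordinary annuity FV: 800,000 = 11,830 × [((1+r)^n − 1)/r].
(1+r)^n = 1 + 800,000 × r / 11,830, so n = ln(1 + 800,000·r/11,830) / ln(1+r) = 46.40.
Round up to a whole number of payments: n = 47.

47 payments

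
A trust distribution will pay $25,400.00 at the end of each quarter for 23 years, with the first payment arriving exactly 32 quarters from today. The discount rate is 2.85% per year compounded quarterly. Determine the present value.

$1,371,993.21

Ordinary annuity of 92 payments, first payment at period 32.
Periodic rate r = 0.0285/4 per quarter; n is counted in quarters.
The ordinary-annuity PV formula values the stream one period before the first payment (period 31); discount that back 31 periods:
PV₀ = 25,400 × [1 − (1+r)^−92] / r × (1+r)^−31 = $1,371,993.21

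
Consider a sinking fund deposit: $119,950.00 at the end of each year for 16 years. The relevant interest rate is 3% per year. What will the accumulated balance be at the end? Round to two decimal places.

This is an ordinary annuity: 16 deposits of $119,950.00 at the end of each year.
Periodic rate r = 0.03 per year.
FV = PMT × [((1+r)^n − 1)/r] = 119,950 × [(1+r)^16 − 1] / r = $2,417,817.91

$2,417,817.91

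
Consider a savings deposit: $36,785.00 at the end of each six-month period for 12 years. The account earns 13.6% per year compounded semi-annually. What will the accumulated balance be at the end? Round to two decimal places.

This is an ordinary annuity: 24 deposits of $36,785.00 at the end of each six-month period.
Periodic rate r = 0.136/2 per half-year; n is counted in half-years.
FV = PMT × [((1+r)^n − 1)/r] = 36,785 × [(1+r)^24 − 1] / r = $2,082,488.81

$2,082,488.81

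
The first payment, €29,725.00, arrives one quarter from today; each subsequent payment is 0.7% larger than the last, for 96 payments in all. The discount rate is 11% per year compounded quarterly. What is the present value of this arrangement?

€1,240,520.54

Periodic rate r = 0.11/4 per quarter; n is counted in quarters.
Growing ordinary annuity: PV = PMT₁ × [1 − ((1+g)/(1+r))^n] / (r − g) = 29,725 × [1 − ((1+0.007)/(1+r))^96] / (r − 0.007) = €1,240,520.54.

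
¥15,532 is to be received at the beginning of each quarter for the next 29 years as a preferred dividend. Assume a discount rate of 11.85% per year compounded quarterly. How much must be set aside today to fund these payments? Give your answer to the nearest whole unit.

This is an annuity due: 116 payments of ¥15,532 at the beginning of each quarter.
Periodic rate r = 0.1185/4 per quarter; n is counted in quarters.
PV = PMT × [(1 − (1+r)^−n)/r] × (1+r) = 15,532 × [1 − (1+r)^−116] / r × (1+r) = ¥521,560

¥521,560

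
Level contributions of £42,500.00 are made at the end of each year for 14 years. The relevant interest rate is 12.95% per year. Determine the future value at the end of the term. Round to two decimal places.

This is an ordinary annuity: 14 deposits of £42,500.00 at the end of each year.
Periodic rate r = 0.1295 per year.
FV = PMT × [((1+r)^n − 1)/r] = 42,500 × [(1+r)^14 − 1] / r = £1,477,019.37

£1,477,019.37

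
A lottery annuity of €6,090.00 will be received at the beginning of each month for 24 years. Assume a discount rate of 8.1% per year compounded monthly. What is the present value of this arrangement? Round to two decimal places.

€777,453.30

This is an annuity due: 288 payments of €6,090.00 at the beginning of each month.
Periodic rate r = 0.081/12 per month; n is counted in months.
PV = PMT × [(1 − (1+r)^−n)/r] × (1+r) = 6,090 × [1 − (1+r)^−288] / r × (1+r) = €777,453.30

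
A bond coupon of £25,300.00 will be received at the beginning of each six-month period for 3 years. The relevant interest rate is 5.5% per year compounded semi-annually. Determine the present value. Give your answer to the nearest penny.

£141,998.32

This is an annuity due: 6 payments of £25,300.00 at the beginning of each six-month period.
Periodic rate r = 0.055/2 per half-year; n is counted in half-years.
PV = PMT × [(1 − (1+r)^−n)/r] × (1+r) = 25,300 × [1 − (1+r)^−6] / r × (1+r) = £141,998.32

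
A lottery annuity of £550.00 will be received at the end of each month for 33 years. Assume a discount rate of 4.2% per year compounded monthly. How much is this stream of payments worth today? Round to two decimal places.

This is an ordinary annuity: 396 payments of £550.00 at the end of each month.
Periodic rate r = 0.042/12 per month; n is counted in months.
PV = PMT × [(1 − (1+r)^−n)/r] = 550 × [1 − (1+r)^−396] / r = £117,750.37

£117,750.37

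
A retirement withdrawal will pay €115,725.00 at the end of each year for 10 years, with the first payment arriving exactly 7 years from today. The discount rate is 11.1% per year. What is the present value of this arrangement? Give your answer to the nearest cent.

Ordinary annuity of 10 payments, first payment at period 7.
Periodic rate r = 0.111 per year.
The ordinary-annuity PV formula values the stream one period before the first payment (period 6); discount that back 6 periods:
PV₀ = 115,725 × [1 − (1+r)^−10] / r × (1+r)^−6 = €360,896.46

€360,896.46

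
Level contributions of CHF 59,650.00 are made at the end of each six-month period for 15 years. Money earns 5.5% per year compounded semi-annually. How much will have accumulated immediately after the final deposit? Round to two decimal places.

CHF 2,725,683.39

This is an ordinary annuity: 30 deposits of CHF 59,650.00 at the end of each six-month period.
Periodic rate r = 0.055/2 per half-year; n is counted in half-years.
FV = PMT × [((1+r)^n − 1)/r] = 59,650 × [(1+r)^30 − 1] / r = CHF 2,725,683.39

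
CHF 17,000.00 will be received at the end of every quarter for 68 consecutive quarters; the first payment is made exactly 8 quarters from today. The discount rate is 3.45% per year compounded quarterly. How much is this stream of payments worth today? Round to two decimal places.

CHF 820,968.75

Ordinary annuity of 68 payments, first payment at period 8.
Periodic rate r = 0.0345/4 per quarter; n is counted in quarters.
The ordinary-annuity PV formula values the stream one period before the first payment (period 7); discount that back 7 periods:
PV₀ = 17,000 × [1 − (1+r)^−68] / r × (1+r)^−7 = CHF 820,968.75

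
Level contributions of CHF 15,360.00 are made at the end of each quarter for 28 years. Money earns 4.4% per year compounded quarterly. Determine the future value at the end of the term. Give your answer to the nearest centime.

This is an ordinary annuity: 112 deposits of CHF 15,360.00 at the end of each quarter.
Periodic rate r = 0.044/4 per quarter; n is counted in quarters.
FV = PMT × [((1+r)^n − 1)/r] = 15,360 × [(1+r)^112 − 1] / r = CHF 3,358,389.32

CHF 3,358,389.32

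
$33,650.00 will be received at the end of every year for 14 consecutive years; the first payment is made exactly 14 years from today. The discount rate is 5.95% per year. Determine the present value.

Ordinary annuity of 14 payments, first payment at period 14.
Periodic rate r = 0.0595 per year.
The ordinary-annuity PV formula values the stream one period before the first payment (period 13); discount that back 13 periods:
PV₀ = 33,650 × [1 − (1+r)^−14] / r × (1+r)^−13 = $148,001.76

$148,001.76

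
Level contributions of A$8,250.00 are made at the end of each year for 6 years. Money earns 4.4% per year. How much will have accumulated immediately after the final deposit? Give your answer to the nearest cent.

This is an ordinary annuity: 6 deposits of A$8,250.00 at the end of each year.
Periodic rate r = 0.044 per year.
FV = PMT × [((1+r)^n − 1)/r] = 8,250 × [(1+r)^6 − 1] / r = A$55,275.17

A$55,275.17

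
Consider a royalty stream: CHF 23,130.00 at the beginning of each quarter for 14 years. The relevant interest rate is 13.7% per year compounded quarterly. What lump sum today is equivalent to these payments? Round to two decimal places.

CHF 592,506.03

This is an annuity due: 56 payments of CHF 23,130.00 at the beginning of each quarter.
Periodic rate r = 0.137/4 per quarter; n is counted in quarters.
PV = PMT × [(1 − (1+r)^−n)/r] × (1+r) = 23,130 × [1 − (1+r)^−56] / r × (1+r) = CHF 592,506.03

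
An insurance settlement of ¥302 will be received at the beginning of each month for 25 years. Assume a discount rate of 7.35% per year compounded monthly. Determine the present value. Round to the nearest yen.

¥41,665

This is an annuity due: 300 payments of ¥302 at the beginning of each month.
Periodic rate r = 0.0735/12 per month; n is counted in months.
PV = PMT × [(1 − (1+r)^−n)/r] × (1+r) = 302 × [1 − (1+r)^−300] / r × (1+r) = ¥41,665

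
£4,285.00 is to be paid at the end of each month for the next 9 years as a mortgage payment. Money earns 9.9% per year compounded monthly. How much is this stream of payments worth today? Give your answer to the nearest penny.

£305,534.73

This is an ordinary annuity: 108 payments of £4,285.00 at the end of each month.
Periodic rate r = 0.099/12 per month; n is counted in months.
PV = PMT × [(1 − (1+r)^−n)/r] = 4,285 × [1 − (1+r)^−108] / r = £305,534.73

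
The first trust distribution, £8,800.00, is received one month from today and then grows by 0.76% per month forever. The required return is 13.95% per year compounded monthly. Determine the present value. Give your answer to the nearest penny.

Periodic rate r = 0.1395/12 per month.
Growing perpetuity (Gordon): PV = PMT₁ / (r − g) = 8,800 / (r − 0.0076) = £2,186,335.40.

£2,186,335.40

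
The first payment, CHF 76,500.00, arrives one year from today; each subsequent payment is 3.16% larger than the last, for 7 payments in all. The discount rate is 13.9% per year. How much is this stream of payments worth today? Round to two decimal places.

CHF 356,191.78

Periodic rate r = 0.139 per year.
Growing ordinary annuity: PV = PMT₁ × [1 − ((1+g)/(1+r))^n] / (r − g) = 76,500 × [1 − ((1+0.0316)/(1+r))^7] / (r − 0.0316) = CHF 356,191.78.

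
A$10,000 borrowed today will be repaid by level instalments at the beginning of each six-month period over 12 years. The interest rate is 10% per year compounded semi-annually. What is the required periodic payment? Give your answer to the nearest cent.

Level annuity due; solve PV = PMT × [(1 − (1+r)^−n)/r] × (1+r) for PMT.
Periodic rate r = 0.1/2 per half-year; n is counted in half-years.
With n = 24: PMT = 10,000 / ([(1 − (1+r)^−n)/r] × (1+r)) = A$690.20

A$690.20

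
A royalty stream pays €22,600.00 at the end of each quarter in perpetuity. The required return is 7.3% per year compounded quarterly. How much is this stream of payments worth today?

€1,238,356.16

Periodic rate r = 0.073/4 per quarter.
Level perpetuity: PV = PMT / r = 22,600 / (0.073/4) = €1,238,356.16.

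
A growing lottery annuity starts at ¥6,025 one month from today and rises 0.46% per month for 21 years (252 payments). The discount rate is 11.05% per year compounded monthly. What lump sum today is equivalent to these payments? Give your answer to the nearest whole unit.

¥894,819

Periodic rate r = 0.1105/12 per month; n is counted in months.
Growing ordinary annuity: PV = PMT₁ × [1 − ((1+g)/(1+r))^n] / (r − g) = 6,025 × [1 − ((1+0.0046)/(1+r))^252] / (r − 0.0046) = ¥894,819.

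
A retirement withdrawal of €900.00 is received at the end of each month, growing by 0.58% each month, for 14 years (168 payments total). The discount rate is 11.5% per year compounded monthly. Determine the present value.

€111,284.50

Periodic rate r = 0.115/12 per month; n is counted in months.
Growing ordinary annuity: PV = PMT₁ × [1 − ((1+g)/(1+r))^n] / (r − g) = 900 × [1 − ((1+0.0058)/(1+r))^168] / (r − 0.0058) = €111,284.50.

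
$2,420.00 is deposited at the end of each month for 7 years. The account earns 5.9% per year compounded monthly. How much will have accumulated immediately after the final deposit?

This is an ordinary annuity: 84 deposits of $2,420.00 at the end of each month.
Periodic rate r = 0.059/12 per month; n is counted in months.
FV = PMT × [((1+r)^n − 1)/r] = 2,420 × [(1+r)^84 − 1] / r = $250,933.34

$250,933.34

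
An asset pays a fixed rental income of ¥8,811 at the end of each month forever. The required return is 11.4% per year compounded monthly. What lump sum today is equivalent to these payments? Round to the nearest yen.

Periodic rate r = 0.114/12 per month.
Level perpetuity: PV = PMT / r = 8,811 / (0.114/12) = ¥927,474.

¥927,474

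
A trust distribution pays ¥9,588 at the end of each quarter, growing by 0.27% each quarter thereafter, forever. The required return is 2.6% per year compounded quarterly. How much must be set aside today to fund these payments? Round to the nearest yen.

¥2,523,158

Periodic rate r = 0.026/4 per quarter.
Growing perpetuity (Gordon): PV = PMT₁ / (r − g) = 9,588 / (r − 0.0027) = ¥2,523,158.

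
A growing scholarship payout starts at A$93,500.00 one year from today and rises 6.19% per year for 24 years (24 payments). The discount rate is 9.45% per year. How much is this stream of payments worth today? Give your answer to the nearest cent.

Periodic rate r = 0.0945 per year.
Growing ordinary annuity: PV = PMT₁ × [1 − ((1+g)/(1+r))^n] / (r − g) = 93,500 × [1 − ((1+0.0619)/(1+r))^24] / (r − 0.0619) = A$1,479,992.49.

A$1,479,992.49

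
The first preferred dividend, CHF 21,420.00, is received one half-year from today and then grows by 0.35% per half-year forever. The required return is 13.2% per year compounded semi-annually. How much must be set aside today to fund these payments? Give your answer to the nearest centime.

Periodic rate r = 0.132/2 per half-year.
Growing perpetuity (Gordon): PV = PMT₁ / (r − g) = 21,420 / (r − 0.0035) = CHF 342,720.00.

CHF 342,720.00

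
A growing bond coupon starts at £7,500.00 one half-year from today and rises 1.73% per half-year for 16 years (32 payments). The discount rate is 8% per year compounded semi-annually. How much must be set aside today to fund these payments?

Periodic rate r = 0.08/2 per half-year; n is counted in half-years.
Growing ordinary annuity: PV = PMT₁ × [1 − ((1+g)/(1+r))^n] / (r − g) = 7,500 × [1 − ((1+0.0173)/(1+r))^32] / (r − 0.0173) = £167,340.03.

£167,340.03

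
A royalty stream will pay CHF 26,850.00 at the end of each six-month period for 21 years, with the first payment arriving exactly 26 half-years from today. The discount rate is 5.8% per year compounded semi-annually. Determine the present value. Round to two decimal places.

CHF 316,697.30

Ordinary annuity of 42 payments, first payment at period 26.
Periodic rate r = 0.058/2 per half-year; n is counted in half-years.
The ordinary-annuity PV formula values the stream one period before the first payment (period 25); discount that back 25 periods:
PV₀ = 26,850 × [1 − (1+r)^−42] / r × (1+r)^−25 = CHF 316,697.30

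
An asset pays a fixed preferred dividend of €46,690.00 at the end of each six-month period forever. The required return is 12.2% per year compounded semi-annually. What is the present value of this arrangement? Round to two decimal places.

Periodic rate r = 0.122/2 per half-year.
Level perpetuity: PV = PMT / r = 46,690 / (0.122/2) = €765,409.84.

€765,409.84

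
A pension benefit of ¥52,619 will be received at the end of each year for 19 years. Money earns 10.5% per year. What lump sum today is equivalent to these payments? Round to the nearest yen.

This is an ordinary annuity: 19 payments of ¥52,619 at the end of each year.
Periodic rate r = 0.105 per year.
PV = PMT × [(1 − (1+r)^−n)/r] = 52,619 × [1 − (1+r)^−19] / r = ¥425,959

¥425,959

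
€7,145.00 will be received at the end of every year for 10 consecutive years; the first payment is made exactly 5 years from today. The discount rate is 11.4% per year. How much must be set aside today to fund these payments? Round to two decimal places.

Ordinary annuity of 10 payments, first payment at period 5.
Periodic rate r = 0.114 per year.
The ordinary-annuity PV formula values the stream one period before the first payment (period 4); discount that back 4 periods:
PV₀ = 7,145 × [1 − (1+r)^−10] / r × (1+r)^−4 = €26,870.20

€26,870.20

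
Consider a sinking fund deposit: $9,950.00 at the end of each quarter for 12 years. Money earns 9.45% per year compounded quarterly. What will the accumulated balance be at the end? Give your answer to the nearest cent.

$870,690.77

This is an ordinary annuity: 48 deposits of $9,950.00 at the end of each quarter.
Periodic rate r = 0.0945/4 per quarter; n is counted in quarters.
FV = PMT × [((1+r)^n − 1)/r] = 9,950 × [(1+r)^48 − 1] / r = $870,690.77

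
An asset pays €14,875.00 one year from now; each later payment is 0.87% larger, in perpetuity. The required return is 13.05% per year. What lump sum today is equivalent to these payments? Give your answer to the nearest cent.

€122,126.44

Periodic rate r = 0.1305 per year.
Growing perpetuity (Gordon): PV = PMT₁ / (r − g) = 14,875 / (r − 0.0087) = €122,126.44.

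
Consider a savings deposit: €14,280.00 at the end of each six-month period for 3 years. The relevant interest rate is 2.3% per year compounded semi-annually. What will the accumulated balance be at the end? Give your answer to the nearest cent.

€88,181.40

This is an ordinary annuity: 6 deposits of €14,280.00 at the end of each six-month period.
Periodic rate r = 0.023/2 per half-year; n is counted in half-years.
FV = PMT × [((1+r)^n − 1)/r] = 14,280 × [(1+r)^6 − 1] / r = €88,181.40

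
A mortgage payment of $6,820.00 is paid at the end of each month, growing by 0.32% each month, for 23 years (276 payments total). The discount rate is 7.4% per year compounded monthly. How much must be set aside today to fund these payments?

Periodic rate r = 0.074/12 per month; n is counted in months.
Growing ordinary annuity: PV = PMT₁ × [1 − ((1+g)/(1+r))^n] / (r − g) = 6,820 × [1 − ((1+0.0032)/(1+r))^276] / (r − 0.0032) = $1,281,286.77.

$1,281,286.77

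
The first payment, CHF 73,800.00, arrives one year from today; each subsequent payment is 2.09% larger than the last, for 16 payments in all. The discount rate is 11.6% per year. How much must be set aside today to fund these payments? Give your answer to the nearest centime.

CHF 589,395.87

Periodic rate r = 0.116 per year.
Growing ordinary annuity: PV = PMT₁ × [1 − ((1+g)/(1+r))^n] / (r − g) = 73,800 × [1 − ((1+0.0209)/(1+r))^16] / (r − 0.0209) = CHF 589,395.87.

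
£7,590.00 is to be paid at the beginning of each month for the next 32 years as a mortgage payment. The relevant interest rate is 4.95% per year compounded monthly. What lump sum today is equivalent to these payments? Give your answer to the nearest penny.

£1,467,314.72

This is an annuity due: 384 payments of £7,590.00 at the beginning of each month.
Periodic rate r = 0.0495/12 per month; n is counted in months.
PV = PMT × [(1 − (1+r)^−n)/r] × (1+r) = 7,590 × [1 − (1+r)^−384] / r × (1+r) = £1,467,314.72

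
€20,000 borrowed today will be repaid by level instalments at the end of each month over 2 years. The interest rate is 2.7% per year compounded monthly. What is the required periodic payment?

€856.97

Level ordinary annuity; solve PV = PMT × [(1 − (1+r)^−n)/r] for PMT.
Periodic rate r = 0.027/12 per month; n is counted in months.
With n = 24: PMT = 20,000 / ([(1 − (1+r)^−n)/r]) = €856.97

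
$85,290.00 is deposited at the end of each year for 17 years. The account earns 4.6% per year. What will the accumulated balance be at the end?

This is an ordinary annuity: 17 deposits of $85,290.00 at the end of each year.
Periodic rate r = 0.046 per year.
FV = PMT × [((1+r)^n − 1)/r] = 85,290 × [(1+r)^17 − 1] / r = $2,128,581.72

$2,128,581.72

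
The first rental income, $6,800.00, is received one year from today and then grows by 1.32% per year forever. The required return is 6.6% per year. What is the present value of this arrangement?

Periodic rate r = 0.066 per year.
Growing perpetuity (Gordon): PV = PMT₁ / (r − g) = 6,800 / (r − 0.0132) = $128,787.88.

$128,787.88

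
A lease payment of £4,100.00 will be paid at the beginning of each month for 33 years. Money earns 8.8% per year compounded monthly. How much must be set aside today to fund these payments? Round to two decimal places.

£531,997.25

This is an annuity due: 396 payments of £4,100.00 at the beginning of each month.
Periodic rate r = 0.088/12 per month; n is counted in months.
PV = PMT × [(1 − (1+r)^−n)/r] × (1+r) = 4,100 × [1 − (1+r)^−396] / r × (1+r) = £531,997.25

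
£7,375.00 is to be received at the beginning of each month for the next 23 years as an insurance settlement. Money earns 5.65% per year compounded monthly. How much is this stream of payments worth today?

£1,143,325.53

This is an annuity due: 276 payments of £7,375.00 at the beginning of each month.
Periodic rate r = 0.0565/12 per month; n is counted in months.
PV = PMT × [(1 − (1+r)^−n)/r] × (1+r) = 7,375 × [1 − (1+r)^−276] / r × (1+r) = £1,143,325.53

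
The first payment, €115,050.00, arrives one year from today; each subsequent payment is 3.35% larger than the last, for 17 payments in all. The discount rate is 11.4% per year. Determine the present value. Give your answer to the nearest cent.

Periodic rate r = 0.114 per year.
Growing ordinary annuity: PV = PMT₁ × [1 − ((1+g)/(1+r))^n] / (r − g) = 115,050 × [1 − ((1+0.0335)/(1+r))^17] / (r − 0.0335) = €1,029,872.90.

€1,029,872.90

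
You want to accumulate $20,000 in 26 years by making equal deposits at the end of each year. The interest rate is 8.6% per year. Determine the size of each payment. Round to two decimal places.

$228.05

Level ordinary annuity; solve FV = PMT × [((1+r)^n − 1)/r] for PMT.
Periodic rate r = 0.086 per year.
With n = 26: PMT = 20,000 / ([((1+r)^n − 1)/r]) = $228.05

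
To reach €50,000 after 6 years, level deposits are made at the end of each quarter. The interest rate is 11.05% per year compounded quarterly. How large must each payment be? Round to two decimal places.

Level ordinary annuity; solve FV = PMT × [((1+r)^n − 1)/r] for PMT.
Periodic rate r = 0.1105/4 per quarter; n is counted in quarters.
With n = 24: PMT = 50,000 / ([((1+r)^n − 1)/r]) = €1,496.10

€1,496.10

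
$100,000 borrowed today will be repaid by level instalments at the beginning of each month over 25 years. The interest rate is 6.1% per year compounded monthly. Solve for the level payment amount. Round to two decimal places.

$647.14

Level annuity due; solve PV = PMT × [(1 − (1+r)^−n)/r] × (1+r) for PMT.
Periodic rate r = 0.061/12 per month; n is counted in months.
With n = 300: PMT = 100,000 / ([(1 − (1+r)^−n)/r] × (1+r)) = $647.14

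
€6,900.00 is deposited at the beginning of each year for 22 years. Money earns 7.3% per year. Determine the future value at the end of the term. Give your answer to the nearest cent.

€376,460.53

This is an annuity due: 22 deposits of €6,900.00 at the beginning of each year.
Periodic rate r = 0.073 per year.
FV = PMT × [((1+r)^n − 1)/r] × (1+r) = 6,900 × [(1+r)^22 − 1] / r × (1+r) = €376,460.53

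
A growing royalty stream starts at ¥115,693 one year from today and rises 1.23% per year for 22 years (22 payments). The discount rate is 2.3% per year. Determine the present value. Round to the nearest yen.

¥2,232,918

Periodic rate r = 0.023 per year.
Growing ordinary annuity: PV = PMT₁ × [1 − ((1+g)/(1+r))^n] / (r − g) = 115,693 × [1 − ((1+0.0123)/(1+r))^22] / (r − 0.0123) = ¥2,232,918.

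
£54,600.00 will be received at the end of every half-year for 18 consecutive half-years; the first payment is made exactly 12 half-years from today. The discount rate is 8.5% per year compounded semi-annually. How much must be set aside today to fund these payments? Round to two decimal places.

Ordinary annuity of 18 payments, first payment at period 12.
Periodic rate r = 0.085/2 per half-year; n is counted in half-years.
The ordinary-annuity PV formula values the stream one period before the first payment (period 11); discount that back 11 periods:
PV₀ = 54,600 × [1 − (1+r)^−18] / r × (1+r)^−11 = £428,532.94

£428,532.94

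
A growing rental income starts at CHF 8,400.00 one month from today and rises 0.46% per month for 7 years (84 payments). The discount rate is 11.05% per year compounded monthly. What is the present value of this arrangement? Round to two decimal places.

Periodic rate r = 0.1105/12 per month; n is counted in months.
Growing ordinary annuity: PV = PMT₁ × [1 − ((1+g)/(1+r))^n] / (r − g) = 8,400 × [1 − ((1+0.0046)/(1+r))^84] / (r − 0.0046) = CHF 581,782.89.

CHF 581,782.89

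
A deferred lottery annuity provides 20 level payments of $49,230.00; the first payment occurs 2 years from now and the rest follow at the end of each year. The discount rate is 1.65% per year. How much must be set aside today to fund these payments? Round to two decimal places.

Ordinary annuity of 20 payments, first payment at period 2.
Periodic rate r = 0.0165 per year.
The ordinary-annuity PV formula values the stream one period before the first payment (period 1); discount that back 1 periods:
PV₀ = 49,230 × [1 − (1+r)^−20] / r × (1+r)^−1 = $819,326.37

$819,326.37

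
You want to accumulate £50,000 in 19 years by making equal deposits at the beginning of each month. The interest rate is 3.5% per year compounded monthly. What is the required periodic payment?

£154.26

Level annuity due; solve FV = PMT × [((1+r)^n − 1)/r] × (1+r) for PMT.
Periodic rate r = 0.035/12 per month; n is counted in months.
With n = 228: PMT = 50,000 / ([((1+r)^n − 1)/r] × (1+r)) = £154.26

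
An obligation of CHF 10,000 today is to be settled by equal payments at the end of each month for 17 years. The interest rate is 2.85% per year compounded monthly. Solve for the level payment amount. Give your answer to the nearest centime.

Level ordinary annuity; solve PV = PMT × [(1 − (1+r)^−n)/r] for PMT.
Periodic rate r = 0.0285/12 per month; n is counted in months.
With n = 204: PMT = 10,000 / ([(1 − (1+r)^−n)/r]) = CHF 61.91

CHF 61.91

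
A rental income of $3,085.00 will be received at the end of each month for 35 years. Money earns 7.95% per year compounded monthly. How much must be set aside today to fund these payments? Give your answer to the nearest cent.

This is an ordinary annuity: 420 payments of $3,085.00 at the end of each month.
Periodic rate r = 0.0795/12 per month; n is counted in months.
PV = PMT × [(1 − (1+r)^−n)/r] = 3,085 × [1 − (1+r)^−420] / r = $436,577.98

$436,577.98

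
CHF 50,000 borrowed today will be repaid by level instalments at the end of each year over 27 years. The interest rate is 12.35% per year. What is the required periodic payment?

CHF 6,453.16

Level ordinary annuity; solve PV = PMT × [(1 − (1+r)^−n)/r] for PMT.
Periodic rate r = 0.1235 per year.
With n = 27: PMT = 50,000 / ([(1 − (1+r)^−n)/r]) = CHF 6,453.16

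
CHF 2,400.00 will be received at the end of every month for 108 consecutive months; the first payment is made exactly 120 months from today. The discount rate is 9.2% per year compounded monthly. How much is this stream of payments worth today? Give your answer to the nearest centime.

Ordinary annuity of 108 payments, first payment at period 120.
Periodic rate r = 0.092/12 per month; n is counted in months.
The ordinary-annuity PV formula values the stream one period before the first payment (period 119); discount that back 119 periods:
PV₀ = 2,400 × [1 − (1+r)^−108] / r × (1+r)^−119 = CHF 70,859.10

CHF 70,859.10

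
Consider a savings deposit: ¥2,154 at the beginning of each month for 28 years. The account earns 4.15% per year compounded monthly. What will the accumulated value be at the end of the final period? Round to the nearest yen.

¥1,368,693

This is an annuity due: 336 deposits of ¥2,154 at the beginning of each month.
Periodic rate r = 0.0415/12 per month; n is counted in months.
FV = PMT × [((1+r)^n − 1)/r] × (1+r) = 2,154 × [(1+r)^336 − 1] / r × (1+r) = ¥1,368,693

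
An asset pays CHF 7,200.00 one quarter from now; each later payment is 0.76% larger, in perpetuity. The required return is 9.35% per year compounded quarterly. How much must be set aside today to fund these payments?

CHF 456,418.38

Periodic rate r = 0.0935/4 per quarter.
Growing perpetuity (Gordon): PV = PMT₁ / (r − g) = 7,200 / (r − 0.0076) = CHF 456,418.38.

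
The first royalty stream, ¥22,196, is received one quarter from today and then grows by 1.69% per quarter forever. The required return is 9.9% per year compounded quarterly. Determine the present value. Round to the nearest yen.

¥2,827,516

Periodic rate r = 0.099/4 per quarter.
Growing perpetuity (Gordon): PV = PMT₁ / (r − g) = 22,196 / (r − 0.0169) = ¥2,827,516.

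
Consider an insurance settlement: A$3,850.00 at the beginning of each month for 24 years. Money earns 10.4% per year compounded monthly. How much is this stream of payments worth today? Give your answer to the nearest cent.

This is an annuity due: 288 payments of A$3,850.00 at the beginning of each month.
Periodic rate r = 0.104/12 per month; n is counted in months.
PV = PMT × [(1 − (1+r)^−n)/r] × (1+r) = 3,850 × [1 − (1+r)^−288] / r × (1+r) = A$410,753.38

A$410,753.38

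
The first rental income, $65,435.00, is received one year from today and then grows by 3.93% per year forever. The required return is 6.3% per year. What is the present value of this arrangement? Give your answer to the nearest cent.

$2,760,970.46

Periodic rate r = 0.063 per year.
Growing perpetuity (Gordon): PV = PMT₁ / (r − g) = 65,435 / (r − 0.0393) = $2,760,970.46.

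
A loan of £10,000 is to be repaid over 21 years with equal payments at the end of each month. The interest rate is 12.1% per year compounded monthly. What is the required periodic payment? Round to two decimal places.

Level ordinary annuity; solve PV = PMT × [(1 − (1+r)^−n)/r] for PMT.
Periodic rate r = 0.121/12 per month; n is counted in months.
With n = 252: PMT = 10,000 / ([(1 − (1+r)^−n)/r]) = £109.58

£109.58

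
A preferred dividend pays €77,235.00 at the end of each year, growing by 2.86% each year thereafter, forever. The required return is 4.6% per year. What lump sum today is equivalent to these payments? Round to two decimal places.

Periodic rate r = 0.046 per year.
Growing perpetuity (Gordon): PV = PMT₁ / (r − g) = 77,235 / (r − 0.0286) = €4,438,793.10.

€4,438,793.10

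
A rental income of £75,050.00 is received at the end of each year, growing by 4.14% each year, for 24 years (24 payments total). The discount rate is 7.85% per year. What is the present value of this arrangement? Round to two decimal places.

Periodic rate r = 0.0785 per year.
Growing ordinary annuity: PV = PMT₁ × [1 − ((1+g)/(1+r))^n] / (r − g) = 75,050 × [1 − ((1+0.0414)/(1+r))^24] / (r − 0.0414) = £1,149,708.57.

£1,149,708.57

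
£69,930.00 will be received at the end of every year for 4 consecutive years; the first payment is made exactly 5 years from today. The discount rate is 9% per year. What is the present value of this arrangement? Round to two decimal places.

Ordinary annuity of 4 payments, first payment at period 5.
Periodic rate r = 0.09 per year.
The ordinary-annuity PV formula values the stream one period before the first payment (period 4); discount that back 4 periods:
PV₀ = 69,930 × [1 − (1+r)^−4] / r × (1+r)^−4 = £160,496.29

£160,496.29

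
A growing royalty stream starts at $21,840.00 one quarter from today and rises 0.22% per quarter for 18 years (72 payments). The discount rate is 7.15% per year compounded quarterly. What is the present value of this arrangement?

$937,514.86

Periodic rate r = 0.0715/4 per quarter; n is counted in quarters.
Growing ordinary annuity: PV = PMT₁ × [1 − ((1+g)/(1+r))^n] / (r − g) = 21,840 × [1 − ((1+0.0022)/(1+r))^72] / (r − 0.0022) = $937,514.86.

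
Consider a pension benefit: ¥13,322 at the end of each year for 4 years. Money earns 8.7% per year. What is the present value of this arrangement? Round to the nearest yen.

This is an ordinary annuity: 4 payments of ¥13,322 at the end of each year.
Periodic rate r = 0.087 per year.
PV = PMT × [(1 − (1+r)^−n)/r] = 13,322 × [1 − (1+r)^−4] / r = ¥43,445

¥43,445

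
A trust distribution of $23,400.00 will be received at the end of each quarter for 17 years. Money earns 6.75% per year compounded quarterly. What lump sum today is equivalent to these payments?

$942,263.34

This is an ordinary annuity: 68 payments of $23,400.00 at the end of each quarter.
Periodic rate r = 0.0675/4 per quarter; n is counted in quarters.
PV = PMT × [(1 − (1+r)^−n)/r] = 23,400 × [1 − (1+r)^−68] / r = $942,263.34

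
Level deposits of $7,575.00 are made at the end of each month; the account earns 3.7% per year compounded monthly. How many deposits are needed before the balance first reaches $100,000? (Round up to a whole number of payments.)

13 payments

Periodic rate r = 0.037/12 per month; n is counted in months.
Ordinary annuity FV: 100,000 = 7,575 × [((1+r)^n − 1)/r].
(1+r)^n = 1 + 100,000 × r / 7,575, so n = ln(1 + 100,000·r/7,575) / ln(1+r) = 12.96.
Round up to a whole number of payments: n = 13.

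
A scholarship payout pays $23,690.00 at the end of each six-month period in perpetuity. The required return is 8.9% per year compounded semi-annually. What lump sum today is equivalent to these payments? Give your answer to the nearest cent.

Periodic rate r = 0.089/2 per half-year.
Level perpetuity: PV = PMT / r = 23,690 / (0.089/2) = $532,359.55.

$532,359.55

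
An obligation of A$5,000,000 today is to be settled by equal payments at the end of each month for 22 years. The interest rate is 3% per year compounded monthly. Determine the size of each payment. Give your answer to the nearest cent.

Level ordinary annuity; solve PV = PMT × [(1 − (1+r)^−n)/r] for PMT.
Periodic rate r = 0.03/12 per month; n is counted in months.
With n = 264: PMT = 5,000,000 / ([(1 − (1+r)^−n)/r]) = A$25,894.78

A$25,894.78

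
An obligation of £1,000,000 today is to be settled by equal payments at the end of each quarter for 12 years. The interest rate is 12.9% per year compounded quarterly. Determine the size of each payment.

£41,236.93

Level ordinary annuity; solve PV = PMT × [(1 − (1+r)^−n)/r] for PMT.
Periodic rate r = 0.129/4 per quarter; n is counted in quarters.
With n = 48: PMT = 1,000,000 / ([(1 − (1+r)^−n)/r]) = £41,236.93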